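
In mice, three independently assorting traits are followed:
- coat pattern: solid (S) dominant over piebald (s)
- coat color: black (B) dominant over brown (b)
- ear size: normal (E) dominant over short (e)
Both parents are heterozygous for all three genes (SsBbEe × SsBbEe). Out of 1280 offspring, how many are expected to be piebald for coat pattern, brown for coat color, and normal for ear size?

Trihybrid cross: SsBbEe × SsBbEe
Each trait segregates independently with a 3:1 phenotypic ratio, so each gene contributes 3/4 (dominant) or 1/4 (recessive).
Target: piebald (coat pattern), brown (coat color), normal (ear size)
Probability = product of independent per-trait probabilities
= 1/4 × 1/4 × 3/4 = 3/64
Expected count = 3/64 × 1280 = 60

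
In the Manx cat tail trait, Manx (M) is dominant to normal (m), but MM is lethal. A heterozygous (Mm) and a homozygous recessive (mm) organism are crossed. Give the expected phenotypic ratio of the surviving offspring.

Cross: Mm × mm
Punnett square offspring (before lethality): 2 Mm, 2 mm
No MM offspring are produced in this cross.
Ratio: 1 Manx (tailless) : 1 normal-tailed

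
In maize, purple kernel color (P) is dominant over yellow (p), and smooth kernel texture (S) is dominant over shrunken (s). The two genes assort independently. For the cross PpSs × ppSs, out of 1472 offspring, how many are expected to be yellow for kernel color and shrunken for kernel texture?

Dihybrid cross PpSs × ppSs — consider each gene separately:
kernel color: Pp × pp → 2 Pp, 2 pp → 2 P_ : 2 pp (out of 4)
kernel texture: Ss × Ss → 1 SS, 2 Ss, 1 ss → 3 S_ : 1 ss (out of 4)
Looking for: yellow (pp) and shrunken (ss)
P(yellow) = 2/4, P(shrunken) = 1/4
P(both) = 2/4 × 1/4 = 2/16 = 1/8
Expected count = 1/8 × 1472 = 184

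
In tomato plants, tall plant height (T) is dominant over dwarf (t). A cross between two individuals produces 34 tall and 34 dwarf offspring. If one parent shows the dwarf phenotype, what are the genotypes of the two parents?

Observed offspring: 34 tall, 34 dwarf
The observed ratio simplifies to 1:1. One parent shows dwarf, so its genotype must be tt. A 1:1 offspring split requires the other parent to be heterozygous (Tt).
Parent genotypes: tt × Tt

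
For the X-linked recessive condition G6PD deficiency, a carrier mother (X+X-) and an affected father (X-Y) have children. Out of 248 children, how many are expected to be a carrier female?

Cross: X+X- × X-Y
Offspring: 1 X+X-, 1 X+Y, 1 X-X-, 1 X-Y
Probability of a carrier female: 1/4
Expected count = 1/4 × 248 = 62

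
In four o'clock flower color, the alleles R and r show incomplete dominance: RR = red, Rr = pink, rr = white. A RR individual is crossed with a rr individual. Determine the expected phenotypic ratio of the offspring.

Punnett square for RR × rr:
Offspring genotypes: 4 Rr
Phenotype counts: 4 pink
Ratio: all pink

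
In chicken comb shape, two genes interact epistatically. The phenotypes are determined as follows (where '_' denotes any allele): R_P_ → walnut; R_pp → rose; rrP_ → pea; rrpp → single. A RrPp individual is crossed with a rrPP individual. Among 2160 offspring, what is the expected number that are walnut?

Cross: RrPp × rrPP — consider each gene separately:
R gene: Rr × rr → 2 Rr, 2 rr → 2 R_ : 2 rr (out of 4)
P gene: Pp × PP → 2 PP, 2 Pp → 4 P_ (out of 4)
Genotype classes (out of 4 × 4 = 16): R_P_ = 2×4 = 8; rrP_ = 2×4 = 8
Apply the phenotype rules: R_P_ (8) → walnut; rrP_ (8) → pea
Phenotype counts (out of 16): 8 walnut, 8 pea
walnut: 8 out of 16 → fraction 1/2
Expected count = 1/2 × 2160 = 1080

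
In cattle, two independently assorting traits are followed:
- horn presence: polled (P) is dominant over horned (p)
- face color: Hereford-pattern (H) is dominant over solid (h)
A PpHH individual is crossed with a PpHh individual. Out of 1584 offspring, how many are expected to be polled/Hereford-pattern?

Dihybrid cross PpHH × PpHh — consider each gene separately:
horn presence: Pp × Pp → 1 PP, 2 Pp, 1 pp → 3 P_ : 1 pp (out of 4)
face color: HH × Hh → 2 HH, 2 Hh → 4 H_ (out of 4)
Combine (counts out of 4 × 4 = 16): polled/Hereford-pattern (P_H_) = 3×4 = 12; horned/Hereford-pattern (ppH_) = 1×4 = 4
Phenotype counts (out of 16): 12 polled/Hereford-pattern, 4 horned/Hereford-pattern
polled/Hereford-pattern: 12 out of 16 → fraction 3/4
Expected count = 3/4 × 1584 = 1188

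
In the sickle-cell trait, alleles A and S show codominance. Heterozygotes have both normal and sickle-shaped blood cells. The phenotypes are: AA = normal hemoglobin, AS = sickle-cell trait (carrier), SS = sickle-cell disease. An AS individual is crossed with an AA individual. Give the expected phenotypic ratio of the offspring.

Punnett square for AS × AA:
Offspring genotypes: 2 AA, 2 AS
Phenotype counts: 2 normal hemoglobin, 2 sickle-cell trait (carrier)
Ratio: 1 normal hemoglobin : 1 sickle-cell trait (carrier)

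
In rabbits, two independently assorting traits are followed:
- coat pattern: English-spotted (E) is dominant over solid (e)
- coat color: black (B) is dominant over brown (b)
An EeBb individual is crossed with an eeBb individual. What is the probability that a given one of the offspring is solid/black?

Dihybrid cross EeBb × eeBb — consider each gene separately:
coat pattern: Ee × ee → 2 Ee, 2 ee → 2 E_ : 2 ee (out of 4)
coat color: Bb × Bb → 1 BB, 2 Bb, 1 bb → 3 B_ : 1 bb (out of 4)
Combine (counts out of 4 × 4 = 16): English-spotted/black (E_B_) = 2×3 = 6; English-spotted/brown (E_bb) = 2×1 = 2; solid/black (eeB_) = 2×3 = 6; solid/brown (eebb) = 2×1 = 2
Phenotype counts (out of 16): 6 English-spotted/black, 2 English-spotted/brown, 6 solid/black, 2 solid/brown
solid/black: 6 out of 16
Probability: 6/16 = 3/8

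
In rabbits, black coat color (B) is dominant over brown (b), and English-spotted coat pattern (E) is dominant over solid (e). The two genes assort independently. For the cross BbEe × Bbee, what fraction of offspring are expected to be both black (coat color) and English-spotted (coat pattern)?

Dihybrid cross BbEe × Bbee — consider each gene separately:
coat color: Bb × Bb → 1 BB, 2 Bb, 1 bb → 3 B_ : 1 bb (out of 4)
coat pattern: Ee × ee → 2 Ee, 2 ee → 2 E_ : 2 ee (out of 4)
Looking for: black (B_) and English-spotted (E_)
P(black) = 3/4, P(English-spotted) = 2/4
P(both) = 3/4 × 2/4 = 6/16 = 3/8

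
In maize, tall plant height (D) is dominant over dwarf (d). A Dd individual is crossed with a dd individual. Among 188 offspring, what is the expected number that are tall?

Punnett square for Dd × dd:
Offspring genotypes: 2 Dd, 2 dd
tall: 2, dwarf: 2
tall: 2 out of 4 → fraction 1/2
Expected count = 1/2 × 188 = 94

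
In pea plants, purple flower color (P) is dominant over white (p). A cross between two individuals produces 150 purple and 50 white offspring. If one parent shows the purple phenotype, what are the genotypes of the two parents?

Observed offspring: 150 purple, 50 white
The observed ratio simplifies to 3:1. White (pp) offspring appear, so each parent must contribute one p allele. The parent stated to show purple carries P, so it is Pp. The other parent is then either Pp or pp: Pp × pp would give a 1:1 split, whereas Pp × Pp gives 3:1 — matching the data. So both parents are heterozygous (Pp × Pp).
Parent genotypes: Pp × Pp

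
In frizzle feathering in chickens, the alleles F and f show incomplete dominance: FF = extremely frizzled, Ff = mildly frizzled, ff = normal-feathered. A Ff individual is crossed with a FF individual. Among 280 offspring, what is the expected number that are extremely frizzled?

Punnett square for Ff × FF:
Offspring genotypes: 2 FF, 2 Ff
Phenotype counts: 2 extremely frizzled, 2 mildly frizzled
extremely frizzled: 2 out of 4 → fraction 1/2
Expected count = 1/2 × 280 = 140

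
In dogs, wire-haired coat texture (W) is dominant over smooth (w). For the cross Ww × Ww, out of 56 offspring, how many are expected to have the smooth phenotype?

Punnett square for Ww × Ww:
Offspring genotypes: 1 WW, 2 Ww, 1 ww
Total offspring: 4
Count with target: 1
Probability: 1/4
Expected count = 1/4 × 56 = 14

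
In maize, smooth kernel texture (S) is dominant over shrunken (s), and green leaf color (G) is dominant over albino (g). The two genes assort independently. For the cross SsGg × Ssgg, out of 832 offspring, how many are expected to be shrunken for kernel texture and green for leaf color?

Dihybrid cross SsGg × Ssgg — consider each gene separately:
kernel texture: Ss × Ss → 1 SS, 2 Ss, 1 ss → 3 S_ : 1 ss (out of 4)
leaf color: Gg × gg → 2 Gg, 2 gg → 2 G_ : 2 gg (out of 4)
Looking for: shrunken (ss) and green (G_)
P(shrunken) = 1/4, P(green) = 2/4
P(both) = 1/4 × 2/4 = 2/16 = 1/8
Expected count = 1/8 × 832 = 104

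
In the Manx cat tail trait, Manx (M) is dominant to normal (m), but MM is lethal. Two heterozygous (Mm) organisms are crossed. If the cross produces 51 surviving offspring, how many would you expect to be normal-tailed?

Cross: Mm × Mm
Punnett square offspring (before lethality): 1 MM, 2 Mm, 1 mm
The MM genotype is lethal (embryos die); surviving offspring: 2 Mm, 1 mm
normal-tailed: 1 out of 3 → fraction 1/3
Expected count = 1/3 × 51 = 17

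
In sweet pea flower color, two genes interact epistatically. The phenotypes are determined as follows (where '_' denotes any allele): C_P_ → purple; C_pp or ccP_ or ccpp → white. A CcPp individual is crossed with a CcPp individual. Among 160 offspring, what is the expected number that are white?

Cross: CcPp × CcPp — consider each gene separately:
C gene: Cc × Cc → 1 CC, 2 Cc, 1 cc → 3 C_ : 1 cc (out of 4)
P gene: Pp × Pp → 1 PP, 2 Pp, 1 pp → 3 P_ : 1 pp (out of 4)
Genotype classes (out of 4 × 4 = 16): C_P_ = 3×3 = 9; C_pp = 3×1 = 3; ccP_ = 1×3 = 3; ccpp = 1×1 = 1
Apply the phenotype rules: C_P_ (9) → purple; C_pp (3) + ccP_ (3) + ccpp (1) → white
Phenotype counts (out of 16): 9 purple, 7 white
white: 7 out of 16 → fraction 7/16
Expected count = 7/16 × 160 = 70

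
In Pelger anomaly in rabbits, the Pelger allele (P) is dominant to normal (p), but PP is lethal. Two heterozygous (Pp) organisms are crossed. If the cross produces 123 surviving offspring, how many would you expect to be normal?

Cross: Pp × Pp
Punnett square offspring (before lethality): 1 PP, 2 Pp, 1 pp
The PP genotype is lethal (embryos die); surviving offspring: 2 Pp, 1 pp
normal: 1 out of 3 → fraction 1/3
Expected count = 1/3 × 123 = 41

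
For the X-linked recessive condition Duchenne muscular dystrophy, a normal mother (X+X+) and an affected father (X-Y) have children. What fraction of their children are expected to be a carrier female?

Cross: X+X+ × X-Y
Offspring: 2 X+X-, 2 X+Y
Probability of a carrier female: 2/4 = 1/2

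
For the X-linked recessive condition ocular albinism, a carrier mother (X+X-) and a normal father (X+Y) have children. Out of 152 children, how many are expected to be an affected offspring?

Cross: X+X- × X+Y
Offspring: 1 X+X+, 1 X+Y, 1 X+X-, 1 X-Y
Probability of an affected offspring: 1/4
Expected count = 1/4 × 152 = 38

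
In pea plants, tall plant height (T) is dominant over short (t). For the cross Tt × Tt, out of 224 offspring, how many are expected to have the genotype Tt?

Punnett square for Tt × Tt:
Offspring genotypes: 1 TT, 2 Tt, 1 tt
Total offspring: 4
Count with target: 2
Probability: 2/4 = 1/2
Expected count = 1/2 × 224 = 112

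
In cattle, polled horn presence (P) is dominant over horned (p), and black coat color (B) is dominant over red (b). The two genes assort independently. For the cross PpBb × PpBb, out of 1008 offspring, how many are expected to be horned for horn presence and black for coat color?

Dihybrid cross PpBb × PpBb — consider each gene separately:
horn presence: Pp × Pp → 1 PP, 2 Pp, 1 pp → 3 P_ : 1 pp (out of 4)
coat color: Bb × Bb → 1 BB, 2 Bb, 1 bb → 3 B_ : 1 bb (out of 4)
Looking for: horned (pp) and black (B_)
P(horned) = 1/4, P(black) = 3/4
P(both) = 1/4 × 3/4 = 3/16
Expected count = 3/16 × 1008 = 189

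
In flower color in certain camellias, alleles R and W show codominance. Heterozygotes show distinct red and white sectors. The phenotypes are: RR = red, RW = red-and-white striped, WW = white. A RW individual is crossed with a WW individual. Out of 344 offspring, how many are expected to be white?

Punnett square for RW × WW:
Offspring genotypes: 2 RW, 2 WW
Phenotype counts: 2 red-and-white striped, 2 white
white: 2 out of 4 → fraction 1/2
Expected count = 1/2 × 344 = 172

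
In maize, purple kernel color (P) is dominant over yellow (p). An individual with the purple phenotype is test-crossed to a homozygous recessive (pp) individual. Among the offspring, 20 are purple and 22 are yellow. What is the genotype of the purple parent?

Test cross: ? × pp
Offspring: 20 purple, 22 yellow — approximately 1:1.
A 1:1 ratio in a test cross indicates the unknown parent is heterozygous (Pp).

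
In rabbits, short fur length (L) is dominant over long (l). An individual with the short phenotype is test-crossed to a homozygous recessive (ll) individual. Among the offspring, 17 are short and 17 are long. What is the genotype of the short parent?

Test cross: ? × ll
Offspring: 17 short, 17 long — approximately 1:1.
A 1:1 ratio in a test cross indicates the unknown parent is heterozygous (Ll).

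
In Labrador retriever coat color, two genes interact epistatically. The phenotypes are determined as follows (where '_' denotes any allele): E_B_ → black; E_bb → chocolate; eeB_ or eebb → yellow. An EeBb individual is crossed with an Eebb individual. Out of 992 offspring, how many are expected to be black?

Cross: EeBb × Eebb — consider each gene separately:
E gene: Ee × Ee → 1 EE, 2 Ee, 1 ee → 3 E_ : 1 ee (out of 4)
B gene: Bb × bb → 2 Bb, 2 bb → 2 B_ : 2 bb (out of 4)
Genotype classes (out of 4 × 4 = 16): E_B_ = 3×2 = 6; E_bb = 3×2 = 6; eeB_ = 1×2 = 2; eebb = 1×2 = 2
Apply the phenotype rules: E_B_ (6) → black; E_bb (6) → chocolate; eeB_ (2) + eebb (2) → yellow
Phenotype counts (out of 16): 6 black, 6 chocolate, 4 yellow
black: 6 out of 16 → fraction 3/8
Expected count = 3/8 × 992 = 372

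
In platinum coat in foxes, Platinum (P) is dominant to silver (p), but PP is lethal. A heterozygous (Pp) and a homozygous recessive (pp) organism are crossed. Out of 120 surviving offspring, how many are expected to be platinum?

Cross: Pp × pp
Punnett square offspring (before lethality): 2 Pp, 2 pp
No PP offspring are produced in this cross.
platinum: 2 out of 4 → fraction 1/2
Expected count = 1/2 × 120 = 60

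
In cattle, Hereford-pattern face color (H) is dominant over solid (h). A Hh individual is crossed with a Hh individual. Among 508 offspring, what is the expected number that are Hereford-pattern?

Punnett square for Hh × Hh:
Offspring genotypes: 1 HH, 2 Hh, 1 hh
Hereford-pattern: 3, solid: 1
Hereford-pattern: 3 out of 4 → fraction 3/4
Expected count = 3/4 × 508 = 381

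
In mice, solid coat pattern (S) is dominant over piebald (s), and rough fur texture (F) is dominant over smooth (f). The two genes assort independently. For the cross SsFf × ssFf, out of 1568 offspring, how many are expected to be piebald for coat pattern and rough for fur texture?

Dihybrid cross SsFf × ssFf — consider each gene separately:
coat pattern: Ss × ss → 2 Ss, 2 ss → 2 S_ : 2 ss (out of 4)
fur texture: Ff × Ff → 1 FF, 2 Ff, 1 ff → 3 F_ : 1 ff (out of 4)
Looking for: piebald (ss) and rough (F_)
P(piebald) = 2/4, P(rough) = 3/4
P(both) = 2/4 × 3/4 = 6/16 = 3/8
Expected count = 3/8 × 1568 = 588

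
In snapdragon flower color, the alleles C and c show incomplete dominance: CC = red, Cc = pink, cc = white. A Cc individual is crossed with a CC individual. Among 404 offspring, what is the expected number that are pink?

Punnett square for Cc × CC:
Offspring genotypes: 2 CC, 2 Cc
Phenotype counts: 2 red, 2 pink
pink: 2 out of 4 → fraction 1/2
Expected count = 1/2 × 404 = 202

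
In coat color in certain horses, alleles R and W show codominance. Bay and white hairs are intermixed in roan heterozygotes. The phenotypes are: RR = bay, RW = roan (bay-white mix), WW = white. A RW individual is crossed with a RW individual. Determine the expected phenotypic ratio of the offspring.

Punnett square for RW × RW:
Offspring genotypes: 1 RR, 2 RW, 1 WW
Phenotype counts: 1 bay, 2 roan (bay-white mix), 1 white
Ratio: 1 bay : 2 roan (bay-white mix) : 1 white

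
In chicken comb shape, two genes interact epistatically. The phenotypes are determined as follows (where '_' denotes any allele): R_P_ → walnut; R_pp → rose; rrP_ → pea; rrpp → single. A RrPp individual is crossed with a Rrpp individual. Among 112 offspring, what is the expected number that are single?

Cross: RrPp × Rrpp — consider each gene separately:
R gene: Rr × Rr → 1 RR, 2 Rr, 1 rr → 3 R_ : 1 rr (out of 4)
P gene: Pp × pp → 2 Pp, 2 pp → 2 P_ : 2 pp (out of 4)
Genotype classes (out of 4 × 4 = 16): R_P_ = 3×2 = 6; R_pp = 3×2 = 6; rrP_ = 1×2 = 2; rrpp = 1×2 = 2
Apply the phenotype rules: R_P_ (6) → walnut; R_pp (6) → rose; rrP_ (2) → pea; rrpp (2) → single
Phenotype counts (out of 16): 6 walnut, 6 rose, 2 pea, 2 single
single: 2 out of 16 → fraction 1/8
Expected count = 1/8 × 112 = 14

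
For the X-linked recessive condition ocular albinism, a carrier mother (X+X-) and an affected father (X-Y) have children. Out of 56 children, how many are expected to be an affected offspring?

Cross: X+X- × X-Y
Offspring: 1 X+X-, 1 X+Y, 1 X-X-, 1 X-Y
Probability of an affected offspring: 2/4 = 1/2
Expected count = 1/2 × 56 = 28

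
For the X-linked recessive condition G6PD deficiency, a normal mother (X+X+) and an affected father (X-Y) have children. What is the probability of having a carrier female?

Cross: X+X+ × X-Y
Offspring: 2 X+X-, 2 X+Y
Probability of a carrier female: 2/4 = 1/2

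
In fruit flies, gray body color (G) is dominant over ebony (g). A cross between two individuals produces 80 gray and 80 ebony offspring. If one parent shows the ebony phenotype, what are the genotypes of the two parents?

Observed offspring: 80 gray, 80 ebony
The observed ratio simplifies to 1:1. One parent shows ebony, so its genotype must be gg. A 1:1 offspring split requires the other parent to be heterozygous (Gg).
Parent genotypes: gg × Gg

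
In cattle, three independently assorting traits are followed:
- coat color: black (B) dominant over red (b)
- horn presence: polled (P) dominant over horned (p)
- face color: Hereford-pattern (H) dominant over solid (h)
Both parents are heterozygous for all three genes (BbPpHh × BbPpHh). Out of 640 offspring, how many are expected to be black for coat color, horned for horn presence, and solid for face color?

Trihybrid cross: BbPpHh × BbPpHh
Each trait segregates independently with a 3:1 phenotypic ratio, so each gene contributes 3/4 (dominant) or 1/4 (recessive).
Target: black (coat color), horned (horn presence), solid (face color)
Probability = product of independent per-trait probabilities
= 3/4 × 1/4 × 1/4 = 3/64
Expected count = 3/64 × 640 = 30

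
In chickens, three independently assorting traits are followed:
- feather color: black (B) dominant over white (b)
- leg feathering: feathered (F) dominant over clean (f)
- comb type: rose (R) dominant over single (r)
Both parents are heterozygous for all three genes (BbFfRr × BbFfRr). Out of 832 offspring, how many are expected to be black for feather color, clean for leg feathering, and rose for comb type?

Trihybrid cross: BbFfRr × BbFfRr
Each trait segregates independently with a 3:1 phenotypic ratio, so each gene contributes 3/4 (dominant) or 1/4 (recessive).
Target: black (feather color), clean (leg feathering), rose (comb type)
Probability = product of independent per-trait probabilities
= 3/4 × 1/4 × 3/4 = 9/64
Expected count = 9/64 × 832 = 117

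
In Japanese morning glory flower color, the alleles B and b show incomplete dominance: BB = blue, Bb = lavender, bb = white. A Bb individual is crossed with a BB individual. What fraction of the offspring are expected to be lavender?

Punnett square for Bb × BB:
Offspring genotypes: 2 BB, 2 Bb
Phenotype counts: 2 blue, 2 lavender
lavender: 2 out of 4
Probability: 2/4 = 1/2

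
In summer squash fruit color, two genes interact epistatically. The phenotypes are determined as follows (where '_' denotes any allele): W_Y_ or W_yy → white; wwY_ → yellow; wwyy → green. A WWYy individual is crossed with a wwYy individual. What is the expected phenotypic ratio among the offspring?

Cross: WWYy × wwYy — consider each gene separately:
W gene: WW × ww → 4 Ww → 4 W_ (out of 4)
Y gene: Yy × Yy → 1 YY, 2 Yy, 1 yy → 3 Y_ : 1 yy (out of 4)
Genotype classes (out of 4 × 4 = 16): W_Y_ = 4×3 = 12; W_yy = 4×1 = 4
Apply the phenotype rules: W_Y_ (12) + W_yy (4) → white
Phenotype counts (out of 16): 16 white
Ratio: all white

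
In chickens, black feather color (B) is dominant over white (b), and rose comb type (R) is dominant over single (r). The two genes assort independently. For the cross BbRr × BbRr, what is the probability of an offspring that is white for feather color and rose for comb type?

Dihybrid cross BbRr × BbRr — consider each gene separately:
feather color: Bb × Bb → 1 BB, 2 Bb, 1 bb → 3 B_ : 1 bb (out of 4)
comb type: Rr × Rr → 1 RR, 2 Rr, 1 rr → 3 R_ : 1 rr (out of 4)
Looking for: white (bb) and rose (R_)
P(white) = 1/4, P(rose) = 3/4
P(both) = 1/4 × 3/4 = 3/16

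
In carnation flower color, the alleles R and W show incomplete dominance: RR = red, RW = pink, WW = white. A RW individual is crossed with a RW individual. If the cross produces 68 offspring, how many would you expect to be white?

Punnett square for RW × RW:
Offspring genotypes: 1 RR, 2 RW, 1 WW
Phenotype counts: 1 red, 2 pink, 1 white
white: 1 out of 4 → fraction 1/4
Expected count = 1/4 × 68 = 17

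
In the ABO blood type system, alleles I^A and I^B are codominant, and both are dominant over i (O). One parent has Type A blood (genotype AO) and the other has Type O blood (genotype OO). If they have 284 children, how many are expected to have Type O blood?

Cross: AO × OO
Possible offspring genotypes: 2 AO, 2 OO
Blood type counts: 2 Type A, 2 Type O
Probability of Type O: 2/4 = 1/2
Expected count = 1/2 × 284 = 142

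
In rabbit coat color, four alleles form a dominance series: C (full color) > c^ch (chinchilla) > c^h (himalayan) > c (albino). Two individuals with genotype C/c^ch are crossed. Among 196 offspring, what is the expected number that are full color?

Cross: C/c^ch × C/c^ch
Allele dominance: C > c^ch > c^h > c
Offspring genotypes: 1 C/C, 2 C/c^ch, 1 c^ch/c^ch
Phenotype counts: 3 full color, 1 chinchilla
full color: 3 out of 4 → fraction 3/4
Expected count = 3/4 × 196 = 147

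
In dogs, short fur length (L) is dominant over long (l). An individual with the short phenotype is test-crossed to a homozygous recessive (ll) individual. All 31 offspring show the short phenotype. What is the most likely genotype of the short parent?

Test cross: ? × ll
All offspring are short.
If the unknown parent were heterozygous (Ll), about half of 31 offspring would be long; none are. The unknown parent is most likely homozygous dominant (LL).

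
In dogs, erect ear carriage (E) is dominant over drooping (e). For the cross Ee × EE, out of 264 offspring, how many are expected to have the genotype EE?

Punnett square for Ee × EE:
Offspring genotypes: 2 EE, 2 Ee
Total offspring: 4
Count with target: 2
Probability: 2/4 = 1/2
Expected count = 1/2 × 264 = 132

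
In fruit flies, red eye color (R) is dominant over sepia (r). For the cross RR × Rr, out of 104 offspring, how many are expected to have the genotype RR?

Punnett square for RR × Rr:
Offspring genotypes: 2 RR, 2 Rr
Total offspring: 4
Count with target: 2
Probability: 2/4 = 1/2
Expected count = 1/2 × 104 = 52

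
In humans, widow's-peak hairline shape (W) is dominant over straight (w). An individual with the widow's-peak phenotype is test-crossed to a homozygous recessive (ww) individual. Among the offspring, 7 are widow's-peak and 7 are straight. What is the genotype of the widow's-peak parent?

Test cross: ? × ww
Offspring: 7 widow's-peak, 7 straight — approximately 1:1.
A 1:1 ratio in a test cross indicates the unknown parent is heterozygous (Ww).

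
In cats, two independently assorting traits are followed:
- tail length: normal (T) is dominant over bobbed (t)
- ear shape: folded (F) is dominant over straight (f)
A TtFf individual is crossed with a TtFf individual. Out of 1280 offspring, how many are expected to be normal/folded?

Dihybrid cross TtFf × TtFf — consider each gene separately:
tail length: Tt × Tt → 1 TT, 2 Tt, 1 tt → 3 T_ : 1 tt (out of 4)
ear shape: Ff × Ff → 1 FF, 2 Ff, 1 ff → 3 F_ : 1 ff (out of 4)
Combine (counts out of 4 × 4 = 16): normal/folded (T_F_) = 3×3 = 9; normal/straight (T_ff) = 3×1 = 3; bobbed/folded (ttF_) = 1×3 = 3; bobbed/straight (ttff) = 1×1 = 1
Phenotype counts (out of 16): 9 normal/folded, 3 normal/straight, 3 bobbed/folded, 1 bobbed/straight
normal/folded: 9 out of 16 → fraction 9/16
Expected count = 9/16 × 1280 = 720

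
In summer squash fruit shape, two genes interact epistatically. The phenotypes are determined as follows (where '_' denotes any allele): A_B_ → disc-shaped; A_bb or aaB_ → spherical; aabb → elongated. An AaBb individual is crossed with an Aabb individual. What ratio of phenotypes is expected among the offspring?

Cross: AaBb × Aabb — consider each gene separately:
A gene: Aa × Aa → 1 AA, 2 Aa, 1 aa → 3 A_ : 1 aa (out of 4)
B gene: Bb × bb → 2 Bb, 2 bb → 2 B_ : 2 bb (out of 4)
Genotype classes (out of 4 × 4 = 16): A_B_ = 3×2 = 6; A_bb = 3×2 = 6; aaB_ = 1×2 = 2; aabb = 1×2 = 2
Apply the phenotype rules: A_B_ (6) → disc-shaped; A_bb (6) + aaB_ (2) → spherical; aabb (2) → elongated
Phenotype counts (out of 16): 6 disc-shaped, 8 spherical, 2 elongated
Ratio: 3 disc-shaped : 4 spherical : 1 elongated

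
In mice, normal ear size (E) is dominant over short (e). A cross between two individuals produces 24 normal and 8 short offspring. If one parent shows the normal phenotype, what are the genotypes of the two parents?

Observed offspring: 24 normal, 8 short
The observed ratio simplifies to 3:1. Short (ee) offspring appear, so each parent must contribute one e allele. The parent stated to show normal carries E, so it is Ee. The other parent is then either Ee or ee: Ee × ee would give a 1:1 split, whereas Ee × Ee gives 3:1 — matching the data. So both parents are heterozygous (Ee × Ee).
Parent genotypes: Ee × Ee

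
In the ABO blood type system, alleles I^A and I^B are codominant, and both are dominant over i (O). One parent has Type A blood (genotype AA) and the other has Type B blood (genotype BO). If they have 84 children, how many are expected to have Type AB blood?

Cross: AA × BO
Possible offspring genotypes: 2 AB, 2 AO
Blood type counts: 2 Type AB, 2 Type A
Probability of Type AB: 2/4 = 1/2
Expected count = 1/2 × 84 = 42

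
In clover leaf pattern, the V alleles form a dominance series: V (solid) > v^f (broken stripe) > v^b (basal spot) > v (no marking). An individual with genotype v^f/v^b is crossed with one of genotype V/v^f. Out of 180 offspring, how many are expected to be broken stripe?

Cross: v^f/v^b × V/v^f
Allele dominance: V > v^f > v^b > v
Offspring genotypes: 1 V/v^f, 1 v^f/v^f, 1 V/v^b, 1 v^f/v^b
Phenotype counts: 2 solid, 2 broken stripe
broken stripe: 2 out of 4 → fraction 1/2
Expected count = 1/2 × 180 = 90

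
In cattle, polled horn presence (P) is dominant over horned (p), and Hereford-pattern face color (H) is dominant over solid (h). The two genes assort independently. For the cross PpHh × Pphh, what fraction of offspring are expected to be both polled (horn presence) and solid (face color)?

Dihybrid cross PpHh × Pphh — consider each gene separately:
horn presence: Pp × Pp → 1 PP, 2 Pp, 1 pp → 3 P_ : 1 pp (out of 4)
face color: Hh × hh → 2 Hh, 2 hh → 2 H_ : 2 hh (out of 4)
Looking for: polled (P_) and solid (hh)
P(polled) = 3/4, P(solid) = 2/4
P(both) = 3/4 × 2/4 = 6/16 = 3/8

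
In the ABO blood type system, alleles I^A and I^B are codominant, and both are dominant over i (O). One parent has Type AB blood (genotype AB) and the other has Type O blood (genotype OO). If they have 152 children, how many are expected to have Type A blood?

Cross: AB × OO
Possible offspring genotypes: 2 AO, 2 BO
Blood type counts: 2 Type A, 2 Type B
Probability of Type A: 2/4 = 1/2
Expected count = 1/2 × 152 = 76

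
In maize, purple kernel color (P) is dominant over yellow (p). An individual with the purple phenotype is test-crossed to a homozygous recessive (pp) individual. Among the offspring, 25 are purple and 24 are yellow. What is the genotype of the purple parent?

Test cross: ? × pp
Offspring: 25 purple, 24 yellow — approximately 1:1.
A 1:1 ratio in a test cross indicates the unknown parent is heterozygous (Pp).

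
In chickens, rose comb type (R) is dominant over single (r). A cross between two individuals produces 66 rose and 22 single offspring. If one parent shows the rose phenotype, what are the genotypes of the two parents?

Observed offspring: 66 rose, 22 single
The observed ratio simplifies to 3:1. Single (rr) offspring appear, so each parent must contribute one r allele. The parent stated to show rose carries R, so it is Rr. The other parent is then either Rr or rr: Rr × rr would give a 1:1 split, whereas Rr × Rr gives 3:1 — matching the data. So both parents are heterozygous (Rr × Rr).
Parent genotypes: Rr × Rr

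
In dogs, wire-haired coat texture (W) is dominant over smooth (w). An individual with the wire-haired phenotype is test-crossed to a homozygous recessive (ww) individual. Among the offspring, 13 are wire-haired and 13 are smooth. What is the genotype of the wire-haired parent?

Test cross: ? × ww
Offspring: 13 wire-haired, 13 smooth — approximately 1:1.
A 1:1 ratio in a test cross indicates the unknown parent is heterozygous (Ww).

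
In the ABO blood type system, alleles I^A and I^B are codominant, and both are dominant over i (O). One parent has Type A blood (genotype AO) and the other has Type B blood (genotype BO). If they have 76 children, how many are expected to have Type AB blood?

Cross: AO × BO
Possible offspring genotypes: 1 AB, 1 AO, 1 BO, 1 OO
Blood type counts: 1 Type AB, 1 Type A, 1 Type B, 1 Type O
Probability of Type AB: 1/4
Expected count = 1/4 × 76 = 19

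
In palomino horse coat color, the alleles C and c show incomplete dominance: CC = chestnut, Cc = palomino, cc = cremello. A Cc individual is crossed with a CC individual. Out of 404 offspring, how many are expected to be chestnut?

Punnett square for Cc × CC:
Offspring genotypes: 2 CC, 2 Cc
Phenotype counts: 2 chestnut, 2 palomino
chestnut: 2 out of 4 → fraction 1/2
Expected count = 1/2 × 404 = 202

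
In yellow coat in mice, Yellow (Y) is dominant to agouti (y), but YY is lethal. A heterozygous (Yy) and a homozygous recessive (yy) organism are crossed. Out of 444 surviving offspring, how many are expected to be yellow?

Cross: Yy × yy
Punnett square offspring (before lethality): 2 Yy, 2 yy
No YY offspring are produced in this cross.
yellow: 2 out of 4 → fraction 1/2
Expected count = 1/2 × 444 = 222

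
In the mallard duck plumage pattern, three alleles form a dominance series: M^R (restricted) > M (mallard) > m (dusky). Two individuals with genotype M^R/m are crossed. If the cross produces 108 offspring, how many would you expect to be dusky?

Cross: M^R/m × M^R/m
Allele dominance: M^R > M > m
Offspring genotypes: 1 M^R/M^R, 2 M^R/m, 1 m/m
Phenotype counts: 3 restricted, 1 dusky
dusky: 1 out of 4 → fraction 1/4
Expected count = 1/4 × 108 = 27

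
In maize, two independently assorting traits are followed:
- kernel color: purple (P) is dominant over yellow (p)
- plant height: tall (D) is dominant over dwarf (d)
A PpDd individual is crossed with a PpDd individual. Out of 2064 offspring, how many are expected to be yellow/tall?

Dihybrid cross PpDd × PpDd — consider each gene separately:
kernel color: Pp × Pp → 1 PP, 2 Pp, 1 pp → 3 P_ : 1 pp (out of 4)
plant height: Dd × Dd → 1 DD, 2 Dd, 1 dd → 3 D_ : 1 dd (out of 4)
Combine (counts out of 4 × 4 = 16): purple/tall (P_D_) = 3×3 = 9; purple/dwarf (P_dd) = 3×1 = 3; yellow/tall (ppD_) = 1×3 = 3; yellow/dwarf (ppdd) = 1×1 = 1
Phenotype counts (out of 16): 9 purple/tall, 3 purple/dwarf, 3 yellow/tall, 1 yellow/dwarf
yellow/tall: 3 out of 16 → fraction 3/16
Expected count = 3/16 × 2064 = 387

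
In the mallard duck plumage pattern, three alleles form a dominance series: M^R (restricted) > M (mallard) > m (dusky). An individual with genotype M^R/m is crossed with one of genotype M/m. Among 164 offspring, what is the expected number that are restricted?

Cross: M^R/m × M/m
Allele dominance: M^R > M > m
Offspring genotypes: 1 M^R/M, 1 M^R/m, 1 M/m, 1 m/m
Phenotype counts: 2 restricted, 1 mallard, 1 dusky
restricted: 2 out of 4 → fraction 1/2
Expected count = 1/2 × 164 = 82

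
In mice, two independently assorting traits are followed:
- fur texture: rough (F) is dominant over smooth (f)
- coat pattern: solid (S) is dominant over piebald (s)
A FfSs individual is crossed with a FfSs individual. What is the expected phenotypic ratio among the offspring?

Dihybrid cross FfSs × FfSs — consider each gene separately:
fur texture: Ff × Ff → 1 FF, 2 Ff, 1 ff → 3 F_ : 1 ff (out of 4)
coat pattern: Ss × Ss → 1 SS, 2 Ss, 1 ss → 3 S_ : 1 ss (out of 4)
Combine (counts out of 4 × 4 = 16): rough/solid (F_S_) = 3×3 = 9; rough/piebald (F_ss) = 3×1 = 3; smooth/solid (ffS_) = 1×3 = 3; smooth/piebald (ffss) = 1×1 = 1
Phenotype counts (out of 16): 9 rough/solid, 3 rough/piebald, 3 smooth/solid, 1 smooth/piebald
Ratio: 9 rough/solid : 3 rough/piebald : 3 smooth/solid : 1 smooth/piebald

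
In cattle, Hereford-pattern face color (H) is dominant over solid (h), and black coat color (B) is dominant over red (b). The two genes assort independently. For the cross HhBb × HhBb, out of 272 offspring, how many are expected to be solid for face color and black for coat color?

Dihybrid cross HhBb × HhBb — consider each gene separately:
face color: Hh × Hh → 1 HH, 2 Hh, 1 hh → 3 H_ : 1 hh (out of 4)
coat color: Bb × Bb → 1 BB, 2 Bb, 1 bb → 3 B_ : 1 bb (out of 4)
Looking for: solid (hh) and black (B_)
P(solid) = 1/4, P(black) = 3/4
P(both) = 1/4 × 3/4 = 3/16
Expected count = 3/16 × 272 = 51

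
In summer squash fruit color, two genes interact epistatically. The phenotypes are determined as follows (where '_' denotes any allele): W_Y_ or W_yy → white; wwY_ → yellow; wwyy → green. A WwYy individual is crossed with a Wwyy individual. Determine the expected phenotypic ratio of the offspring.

Cross: WwYy × Wwyy — consider each gene separately:
W gene: Ww × Ww → 1 WW, 2 Ww, 1 ww → 3 W_ : 1 ww (out of 4)
Y gene: Yy × yy → 2 Yy, 2 yy → 2 Y_ : 2 yy (out of 4)
Genotype classes (out of 4 × 4 = 16): W_Y_ = 3×2 = 6; W_yy = 3×2 = 6; wwY_ = 1×2 = 2; wwyy = 1×2 = 2
Apply the phenotype rules: W_Y_ (6) + W_yy (6) → white; wwY_ (2) → yellow; wwyy (2) → green
Phenotype counts (out of 16): 12 white, 2 yellow, 2 green
Ratio: 6 white : 1 yellow : 1 green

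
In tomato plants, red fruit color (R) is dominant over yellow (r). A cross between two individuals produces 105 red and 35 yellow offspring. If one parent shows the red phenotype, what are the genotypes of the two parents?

Observed offspring: 105 red, 35 yellow
The observed ratio simplifies to 3:1. Yellow (rr) offspring appear, so each parent must contribute one r allele. The parent stated to show red carries R, so it is Rr. The other parent is then either Rr or rr: Rr × rr would give a 1:1 split, whereas Rr × Rr gives 3:1 — matching the data. So both parents are heterozygous (Rr × Rr).
Parent genotypes: Rr × Rr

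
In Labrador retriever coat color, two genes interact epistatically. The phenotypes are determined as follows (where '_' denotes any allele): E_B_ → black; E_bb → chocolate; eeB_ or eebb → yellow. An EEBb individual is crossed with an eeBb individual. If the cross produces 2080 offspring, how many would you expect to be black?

Cross: EEBb × eeBb — consider each gene separately:
E gene: EE × ee → 4 Ee → 4 E_ (out of 4)
B gene: Bb × Bb → 1 BB, 2 Bb, 1 bb → 3 B_ : 1 bb (out of 4)
Genotype classes (out of 4 × 4 = 16): E_B_ = 4×3 = 12; E_bb = 4×1 = 4
Apply the phenotype rules: E_B_ (12) → black; E_bb (4) → chocolate
Phenotype counts (out of 16): 12 black, 4 chocolate
black: 12 out of 16 → fraction 3/4
Expected count = 3/4 × 2080 = 1560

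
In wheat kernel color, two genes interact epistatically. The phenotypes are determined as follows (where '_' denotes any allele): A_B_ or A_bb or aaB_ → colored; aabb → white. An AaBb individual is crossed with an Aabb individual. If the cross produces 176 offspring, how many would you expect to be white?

Cross: AaBb × Aabb — consider each gene separately:
A gene: Aa × Aa → 1 AA, 2 Aa, 1 aa → 3 A_ : 1 aa (out of 4)
B gene: Bb × bb → 2 Bb, 2 bb → 2 B_ : 2 bb (out of 4)
Genotype classes (out of 4 × 4 = 16): A_B_ = 3×2 = 6; A_bb = 3×2 = 6; aaB_ = 1×2 = 2; aabb = 1×2 = 2
Apply the phenotype rules: A_B_ (6) + A_bb (6) + aaB_ (2) → colored; aabb (2) → white
Phenotype counts (out of 16): 14 colored, 2 white
white: 2 out of 16 → fraction 1/8
Expected count = 1/8 × 176 = 22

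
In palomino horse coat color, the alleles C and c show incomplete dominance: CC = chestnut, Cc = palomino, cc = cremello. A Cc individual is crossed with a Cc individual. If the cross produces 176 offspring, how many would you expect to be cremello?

Punnett square for Cc × Cc:
Offspring genotypes: 1 CC, 2 Cc, 1 cc
Phenotype counts: 1 chestnut, 2 palomino, 1 cremello
cremello: 1 out of 4 → fraction 1/4
Expected count = 1/4 × 176 = 44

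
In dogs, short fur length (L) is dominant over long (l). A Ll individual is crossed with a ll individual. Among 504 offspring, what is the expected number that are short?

Punnett square for Ll × ll:
Offspring genotypes: 2 Ll, 2 ll
short: 2, long: 2
short: 2 out of 4 → fraction 1/2
Expected count = 1/2 × 504 = 252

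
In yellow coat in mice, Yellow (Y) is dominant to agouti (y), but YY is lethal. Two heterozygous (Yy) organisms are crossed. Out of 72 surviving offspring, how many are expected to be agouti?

Cross: Yy × Yy
Punnett square offspring (before lethality): 1 YY, 2 Yy, 1 yy
The YY genotype is lethal (embryos die); surviving offspring: 2 Yy, 1 yy
agouti: 1 out of 3 → fraction 1/3
Expected count = 1/3 × 72 = 24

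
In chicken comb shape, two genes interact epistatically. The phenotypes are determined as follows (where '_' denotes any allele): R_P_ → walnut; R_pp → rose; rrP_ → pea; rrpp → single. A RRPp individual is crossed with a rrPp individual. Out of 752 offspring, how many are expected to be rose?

Cross: RRPp × rrPp — consider each gene separately:
R gene: RR × rr → 4 Rr → 4 R_ (out of 4)
P gene: Pp × Pp → 1 PP, 2 Pp, 1 pp → 3 P_ : 1 pp (out of 4)
Genotype classes (out of 4 × 4 = 16): R_P_ = 4×3 = 12; R_pp = 4×1 = 4
Apply the phenotype rules: R_P_ (12) → walnut; R_pp (4) → rose
Phenotype counts (out of 16): 12 walnut, 4 rose
rose: 4 out of 16 → fraction 1/4
Expected count = 1/4 × 752 = 188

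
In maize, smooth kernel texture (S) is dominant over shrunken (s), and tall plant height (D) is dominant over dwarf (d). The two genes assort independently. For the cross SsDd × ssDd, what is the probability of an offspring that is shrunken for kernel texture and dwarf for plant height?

Dihybrid cross SsDd × ssDd — consider each gene separately:
kernel texture: Ss × ss → 2 Ss, 2 ss → 2 S_ : 2 ss (out of 4)
plant height: Dd × Dd → 1 DD, 2 Dd, 1 dd → 3 D_ : 1 dd (out of 4)
Looking for: shrunken (ss) and dwarf (dd)
P(shrunken) = 2/4, P(dwarf) = 1/4
P(both) = 2/4 × 1/4 = 2/16 = 1/8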